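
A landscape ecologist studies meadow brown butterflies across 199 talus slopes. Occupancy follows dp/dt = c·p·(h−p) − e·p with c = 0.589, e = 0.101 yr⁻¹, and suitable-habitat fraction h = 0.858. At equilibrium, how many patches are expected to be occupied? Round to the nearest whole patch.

p* = h − e/c = 0.858 − 0.1715 = 0.6865.
Expected occupied patches = N × p* = 199 × 0.6865 = 136.62 ≈ 137.

137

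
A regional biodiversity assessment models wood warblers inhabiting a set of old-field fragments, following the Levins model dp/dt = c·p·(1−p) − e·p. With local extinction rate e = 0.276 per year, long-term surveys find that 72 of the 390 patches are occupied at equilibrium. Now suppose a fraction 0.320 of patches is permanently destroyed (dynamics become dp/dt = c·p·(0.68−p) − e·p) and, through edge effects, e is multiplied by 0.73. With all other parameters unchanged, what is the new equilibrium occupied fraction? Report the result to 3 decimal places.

Observed p* = 72/390 = 0.18462.
Balance c(1−p*) = e gives c = e/(1 − 0.18462) = 0.276/0.81538 = 0.33849.
New p* = 0.68 − e/c = 0.68 − 0.20148/0.33849 = 0.08477.

0.085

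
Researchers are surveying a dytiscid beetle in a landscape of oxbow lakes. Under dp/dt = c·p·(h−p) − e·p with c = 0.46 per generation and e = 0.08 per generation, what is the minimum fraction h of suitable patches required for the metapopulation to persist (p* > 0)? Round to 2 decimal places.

0.17

p* = h − e/c is positive only when h > e/c.
h_min = e/c = 0.08/0.46 = 0.1739.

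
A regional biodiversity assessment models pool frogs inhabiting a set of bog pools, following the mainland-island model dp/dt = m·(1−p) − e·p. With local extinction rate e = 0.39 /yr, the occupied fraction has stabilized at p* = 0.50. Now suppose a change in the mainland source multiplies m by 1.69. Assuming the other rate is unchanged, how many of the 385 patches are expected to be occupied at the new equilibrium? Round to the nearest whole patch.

242

Balance m(1−p*) = e·p* gives m = e·p*/(1−p*) = 0.39×0.50000/0.50000 = 0.39000.
New p* = m/(m+e) = 0.65910/(0.65910+0.39000) = 0.62825.
Expected occupied = 385 × 0.62825 = 241.88 ≈ 242.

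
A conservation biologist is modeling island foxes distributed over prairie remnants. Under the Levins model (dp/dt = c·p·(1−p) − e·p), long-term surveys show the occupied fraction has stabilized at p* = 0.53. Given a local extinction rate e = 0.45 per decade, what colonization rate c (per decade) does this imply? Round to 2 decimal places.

0.96

At equilibrium c(1−p*) = e, so c = e/(1−p*).
c = 0.45/(1 − 0.53) = 0.45/0.4700 = 0.9574.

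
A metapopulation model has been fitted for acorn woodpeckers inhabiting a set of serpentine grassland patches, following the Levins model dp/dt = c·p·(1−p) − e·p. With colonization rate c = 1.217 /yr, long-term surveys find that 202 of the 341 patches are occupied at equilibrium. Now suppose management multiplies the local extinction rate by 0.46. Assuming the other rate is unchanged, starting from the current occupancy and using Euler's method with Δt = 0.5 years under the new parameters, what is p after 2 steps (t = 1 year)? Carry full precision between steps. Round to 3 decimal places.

0.729

Observed p* = 202/341 = 0.59238.
Balance c(1−p*) = e gives e = 1.217×(1 − 0.59238) = 0.49608.
Starting from p₀ = 0.59238; update p ← p + (dp/dt)·Δt with the new parameters.
step 1: Δp = +0.07934, p = 0.67172
step 2: Δp = +0.05754, p = 0.72926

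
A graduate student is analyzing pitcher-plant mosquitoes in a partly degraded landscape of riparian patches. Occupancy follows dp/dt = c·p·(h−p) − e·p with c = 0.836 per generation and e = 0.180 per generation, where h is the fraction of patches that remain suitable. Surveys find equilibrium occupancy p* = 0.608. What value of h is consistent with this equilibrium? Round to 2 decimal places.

0.82

At equilibrium c(h−p*) = e, so h = p* + e/c.
h = 0.608 + 0.180/0.836 = 0.608 + 0.2153 = 0.8233.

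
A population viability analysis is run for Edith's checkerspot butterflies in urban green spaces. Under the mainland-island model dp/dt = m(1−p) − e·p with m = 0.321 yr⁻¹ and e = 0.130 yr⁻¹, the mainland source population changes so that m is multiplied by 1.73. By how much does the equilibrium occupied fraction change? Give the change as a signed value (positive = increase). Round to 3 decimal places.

Before: p* = 0.321/(0.321+0.130) = 0.7118.
After: m = 0.55533, e = 0.13; p* = 0.55533/0.6853 = 0.8103.
Δp* = 0.8103 − 0.7118 = +0.0986.

0.099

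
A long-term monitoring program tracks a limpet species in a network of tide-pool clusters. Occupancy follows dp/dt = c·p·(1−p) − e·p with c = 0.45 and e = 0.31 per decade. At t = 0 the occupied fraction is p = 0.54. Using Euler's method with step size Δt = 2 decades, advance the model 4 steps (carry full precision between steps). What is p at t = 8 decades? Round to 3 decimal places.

Update rule: p ← p + [c·p·(1−p) − e·p]·Δt with Δt = 2.
t = 2: p = 0.54000 + (-0.11124) = 0.42876
t = 4: p = 0.42876 + (-0.04540) = 0.38336
t = 6: p = 0.38336 + (-0.02493) = 0.35843
t = 8: p = 0.35843 + (-0.01527) = 0.34317

0.343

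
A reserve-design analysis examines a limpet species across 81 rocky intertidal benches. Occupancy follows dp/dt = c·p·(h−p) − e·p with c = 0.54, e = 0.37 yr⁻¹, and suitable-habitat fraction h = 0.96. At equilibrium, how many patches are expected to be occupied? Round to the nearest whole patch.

p* = h − e/c = 0.96 − 0.6852 = 0.2748.
Expected occupied patches = N × p* = 81 × 0.2748 = 22.26 ≈ 22.

22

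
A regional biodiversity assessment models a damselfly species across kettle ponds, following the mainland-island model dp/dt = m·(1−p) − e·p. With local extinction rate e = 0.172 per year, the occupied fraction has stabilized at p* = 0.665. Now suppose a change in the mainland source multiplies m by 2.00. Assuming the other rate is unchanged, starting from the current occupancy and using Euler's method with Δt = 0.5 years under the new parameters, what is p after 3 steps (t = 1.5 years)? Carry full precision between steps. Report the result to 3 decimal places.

0.774

Balance m(1−p*) = e·p* gives m = e·p*/(1−p*) = 0.172×0.66500/0.33500 = 0.34143.
Starting from p₀ = 0.66500; update p ← p + (dp/dt)·Δt with the new parameters.
step 1: Δp = +0.05719, p = 0.72219
step 2: Δp = +0.03275, p = 0.75494
step 3: Δp = +0.01875, p = 0.77368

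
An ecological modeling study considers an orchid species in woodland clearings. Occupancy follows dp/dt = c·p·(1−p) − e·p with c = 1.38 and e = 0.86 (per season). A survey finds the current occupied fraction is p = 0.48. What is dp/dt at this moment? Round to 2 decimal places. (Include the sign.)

Colonization term: c·p·(1−p) = 1.38×0.48×0.5200 = 0.34445.
Extinction term: e·p = 0.41280.
dp/dt = 0.34445 − 0.41280 = -0.06835.

-0.07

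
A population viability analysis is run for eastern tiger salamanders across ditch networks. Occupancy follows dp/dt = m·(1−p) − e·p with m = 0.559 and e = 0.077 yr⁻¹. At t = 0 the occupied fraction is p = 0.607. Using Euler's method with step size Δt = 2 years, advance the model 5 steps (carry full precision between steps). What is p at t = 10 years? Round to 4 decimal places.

Update rule: p ← p + [m·(1−p) − e·p]·Δt with Δt = 2.
t = 2: p = 0.60700 + (+0.34590) = 0.95290
t = 4: p = 0.95290 + (-0.09408) = 0.85881
t = 6: p = 0.85881 + (+0.02559) = 0.88440
t = 8: p = 0.88440 + (-0.00696) = 0.87744
t = 10: p = 0.87744 + (+0.00189) = 0.87934

0.8793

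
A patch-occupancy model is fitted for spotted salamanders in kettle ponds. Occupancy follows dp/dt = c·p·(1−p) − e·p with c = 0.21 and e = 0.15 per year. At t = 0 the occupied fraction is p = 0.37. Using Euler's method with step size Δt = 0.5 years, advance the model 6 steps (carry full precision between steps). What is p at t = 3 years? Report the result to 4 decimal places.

Update rule: p ← p + [c·p·(1−p) − e·p]·Δt with Δt = 0.5.
step 1: Δp = -0.00327, p = 0.36673
step 2: Δp = -0.00312, p = 0.36361
step 3: Δp = -0.00297, p = 0.36063
step 4: Δp = -0.00284, p = 0.35780
step 5: Δp = -0.00271, p = 0.35509
step 6: Δp = -0.00259, p = 0.35250

0.3525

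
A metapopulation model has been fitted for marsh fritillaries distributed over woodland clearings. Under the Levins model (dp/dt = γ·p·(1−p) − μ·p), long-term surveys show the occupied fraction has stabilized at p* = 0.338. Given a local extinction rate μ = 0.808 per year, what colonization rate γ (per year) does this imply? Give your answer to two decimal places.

1.22

At equilibrium γ(1−p*) = μ, so γ = μ/(1−p*).
γ = 0.808/(1 − 0.338) = 0.808/0.6620 = 1.2205.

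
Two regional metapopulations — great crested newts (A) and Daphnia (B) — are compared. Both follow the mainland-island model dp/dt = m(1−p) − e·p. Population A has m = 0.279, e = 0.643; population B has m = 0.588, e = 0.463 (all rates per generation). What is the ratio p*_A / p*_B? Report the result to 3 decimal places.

A: p*_A = m/(m+e) = 0.279/0.9220 = 0.3026.
B: p*_B = 0.588/1.0510 = 0.5595.
p*_A / p*_B = 0.3026/0.5595 = 0.5409.

0.541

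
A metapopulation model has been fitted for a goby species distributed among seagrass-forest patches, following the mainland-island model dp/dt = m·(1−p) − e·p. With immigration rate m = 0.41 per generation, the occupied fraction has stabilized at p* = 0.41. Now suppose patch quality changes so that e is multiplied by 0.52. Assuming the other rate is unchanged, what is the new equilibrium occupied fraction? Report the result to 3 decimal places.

Balance m(1−p*) = e·p* gives e = m(1−p*)/p* = 0.41×0.59000/0.41000 = 0.59000.
New p* = m/(m+e) = 0.41000/(0.41000+0.30680) = 0.57199.

0.572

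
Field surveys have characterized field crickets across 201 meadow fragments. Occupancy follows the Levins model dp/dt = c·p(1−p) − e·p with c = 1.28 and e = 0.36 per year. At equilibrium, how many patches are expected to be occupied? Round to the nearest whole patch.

p* = 1 − e/c = 1 − 0.36/1.28 = 0.7188.
Expected occupied patches = N × p* = 201 × 0.7188 = 144.47 ≈ 144.

144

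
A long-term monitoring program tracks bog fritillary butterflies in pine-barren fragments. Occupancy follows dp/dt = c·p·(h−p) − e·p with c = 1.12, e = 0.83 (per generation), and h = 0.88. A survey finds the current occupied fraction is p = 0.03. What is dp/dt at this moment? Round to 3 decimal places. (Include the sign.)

0.004

Colonization term: c·p·(h−p) = 1.12×0.03×0.8500 = 0.02856.
Extinction term: e·p = 0.02490.
dp/dt = 0.02856 − 0.02490 = 0.00366.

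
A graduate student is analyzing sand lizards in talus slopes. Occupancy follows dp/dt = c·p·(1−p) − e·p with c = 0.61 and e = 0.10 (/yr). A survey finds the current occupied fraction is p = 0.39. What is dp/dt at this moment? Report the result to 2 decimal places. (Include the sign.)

0.11

Colonization term: c·p·(1−p) = 0.61×0.39×0.6100 = 0.14512.
Extinction term: e·p = 0.03900.
dp/dt = 0.14512 − 0.03900 = 0.10612.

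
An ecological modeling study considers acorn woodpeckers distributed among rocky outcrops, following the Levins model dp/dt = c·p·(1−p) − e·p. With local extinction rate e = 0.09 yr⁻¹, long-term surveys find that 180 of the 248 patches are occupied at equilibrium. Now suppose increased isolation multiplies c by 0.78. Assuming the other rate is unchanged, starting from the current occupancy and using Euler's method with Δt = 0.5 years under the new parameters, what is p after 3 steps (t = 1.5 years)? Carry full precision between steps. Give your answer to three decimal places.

0.706

Observed p* = 180/248 = 0.72581.
Balance c(1−p*) = e gives c = e/(1 − 0.72581) = 0.09/0.27419 = 0.32824.
Starting from p₀ = 0.72581; update p ← p + (dp/dt)·Δt with the new parameters.
  1  |  dp/dt·Δt = -0.007185  |  p_1 = 0.718621
  2  |  dp/dt·Δt = -0.006453  |  p_2 = 0.712168
  3  |  dp/dt·Δt = -0.005807  |  p_3 = 0.706361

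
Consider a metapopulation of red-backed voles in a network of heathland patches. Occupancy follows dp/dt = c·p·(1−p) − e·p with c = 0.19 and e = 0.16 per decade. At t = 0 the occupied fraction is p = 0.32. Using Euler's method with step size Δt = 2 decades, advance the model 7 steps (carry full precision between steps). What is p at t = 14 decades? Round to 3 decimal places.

0.233

Update rule: p ← p + [c·p·(1−p) − e·p]·Δt with Δt = 2.
step 1: Δp = -0.01971, p = 0.30029
step 2: Δp = -0.01625, p = 0.28404
step 3: Δp = -0.01362, p = 0.27042
step 4: Δp = -0.01156, p = 0.25886
step 5: Δp = -0.00993, p = 0.24893
step 6: Δp = -0.00861, p = 0.24032
step 7: Δp = -0.00753, p = 0.23279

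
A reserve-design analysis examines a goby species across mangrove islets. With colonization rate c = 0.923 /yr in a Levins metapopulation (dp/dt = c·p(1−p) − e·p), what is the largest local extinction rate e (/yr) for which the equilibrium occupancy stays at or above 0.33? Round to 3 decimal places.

1 − e/c ≥ 0.33 ⇒ e ≤ c(1 − 0.33) = 0.923 × 0.6700.
e_max = 0.6184.

0.618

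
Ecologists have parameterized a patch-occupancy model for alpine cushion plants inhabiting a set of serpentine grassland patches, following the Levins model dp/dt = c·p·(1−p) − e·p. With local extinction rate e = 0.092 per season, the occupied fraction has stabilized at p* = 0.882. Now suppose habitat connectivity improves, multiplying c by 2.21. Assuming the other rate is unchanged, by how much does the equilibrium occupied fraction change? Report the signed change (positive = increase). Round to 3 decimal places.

Balance c(1−p*) = e gives c = e/(1 − 0.88200) = 0.092/0.11800 = 0.77966.
New p* = 1 − e/c = 1 − 0.09200/1.72305 = 0.94661.
Δp* = 0.94661 − 0.88200 = +0.06461.

0.065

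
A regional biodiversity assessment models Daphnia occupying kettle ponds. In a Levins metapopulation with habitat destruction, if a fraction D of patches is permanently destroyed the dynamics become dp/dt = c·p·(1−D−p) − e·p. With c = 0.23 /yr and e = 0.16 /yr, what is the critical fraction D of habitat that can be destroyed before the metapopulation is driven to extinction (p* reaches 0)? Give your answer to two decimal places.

0.30

The nontrivial equilibrium is p* = (1−D) − e/c; extinction occurs when this hits zero.
So D_crit = 1 − e/c = 1 − 0.16/0.23 = 1 − 0.6957 = 0.3043.
Note this equals the original equilibrium occupancy — the Levins extinction-debt result.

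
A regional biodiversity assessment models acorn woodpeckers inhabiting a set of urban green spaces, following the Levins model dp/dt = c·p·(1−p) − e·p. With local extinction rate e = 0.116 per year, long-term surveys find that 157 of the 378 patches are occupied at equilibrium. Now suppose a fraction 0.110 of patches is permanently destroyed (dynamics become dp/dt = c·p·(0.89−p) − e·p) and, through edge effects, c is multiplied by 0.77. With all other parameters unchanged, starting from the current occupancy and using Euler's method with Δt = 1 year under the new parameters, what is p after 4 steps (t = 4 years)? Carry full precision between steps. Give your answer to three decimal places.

0.353

Observed p* = 157/378 = 0.41534.
Balance c(1−p*) = e gives c = e/(1 − 0.41534) = 0.116/0.58466 = 0.19841.
Starting from p₀ = 0.41534; update p ← p + (dp/dt)·Δt with the new parameters.
p: 0.41534 → 0.39728  (Δp = -0.01806)
p: 0.39728 → 0.38110  (Δp = -0.01618)
p: 0.38110 → 0.36652  (Δp = -0.01458)
p: 0.36652 → 0.35332  (Δp = -0.01320)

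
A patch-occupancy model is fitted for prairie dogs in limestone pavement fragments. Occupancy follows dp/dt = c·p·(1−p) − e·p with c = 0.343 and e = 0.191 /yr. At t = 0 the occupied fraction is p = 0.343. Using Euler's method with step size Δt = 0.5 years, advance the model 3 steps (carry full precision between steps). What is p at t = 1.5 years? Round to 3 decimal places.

Update rule: p ← p + [c·p·(1−p) − e·p]·Δt with Δt = 0.5.
p: 0.34300 → 0.34889  (Δp = +0.00589)
p: 0.34889 → 0.35453  (Δp = +0.00564)
p: 0.35453 → 0.35992  (Δp = +0.00539)

0.360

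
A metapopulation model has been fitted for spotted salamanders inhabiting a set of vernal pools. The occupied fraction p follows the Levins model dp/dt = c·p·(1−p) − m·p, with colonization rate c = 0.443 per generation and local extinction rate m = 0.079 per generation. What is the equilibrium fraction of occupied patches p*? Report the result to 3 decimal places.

0.822

Setting dp/dt = 0 and dividing through by p* gives c·(1−p*) = m.
So p* = 1 − m/c = 1 − 0.079/0.443 = 1 − 0.1783 = 0.8217.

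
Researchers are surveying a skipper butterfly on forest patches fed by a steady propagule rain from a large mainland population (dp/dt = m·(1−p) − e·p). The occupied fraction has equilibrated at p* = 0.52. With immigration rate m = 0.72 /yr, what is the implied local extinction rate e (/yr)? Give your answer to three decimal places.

At equilibrium m(1−p*) = e·p*, so e = m(1−p*)/p*.
e = 0.72 × 0.4800 / 0.52 = 0.6646.

0.665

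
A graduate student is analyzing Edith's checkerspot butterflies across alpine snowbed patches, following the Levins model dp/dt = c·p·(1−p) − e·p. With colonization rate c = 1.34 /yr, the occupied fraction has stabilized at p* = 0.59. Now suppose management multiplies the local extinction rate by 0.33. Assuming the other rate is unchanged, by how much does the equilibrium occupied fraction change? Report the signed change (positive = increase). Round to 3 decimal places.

Balance c(1−p*) = e gives e = 1.34×(1 − 0.59000) = 0.54940.
New p* = 1 − e/c = 1 − 0.18130/1.34000 = 0.86470.
Δp* = 0.86470 − 0.59000 = +0.27470.

0.275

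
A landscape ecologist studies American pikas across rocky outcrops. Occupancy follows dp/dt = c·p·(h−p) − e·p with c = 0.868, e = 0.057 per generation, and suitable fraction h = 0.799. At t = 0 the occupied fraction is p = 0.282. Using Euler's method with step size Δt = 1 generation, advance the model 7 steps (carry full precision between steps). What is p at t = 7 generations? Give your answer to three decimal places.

Update rule: p ← p + [c·p·(h−p) − e·p]·Δt with Δt = 1.
p: 0.28200 → 0.39248  (Δp = +0.11048)
p: 0.39248 → 0.50859  (Δp = +0.11612)
p: 0.50859 → 0.60781  (Δp = +0.09921)
p: 0.60781 → 0.67403  (Δp = +0.06622)
p: 0.67403 → 0.70873  (Δp = +0.03469)
p: 0.70873 → 0.72386  (Δp = +0.01514)
p: 0.72386 → 0.72981  (Δp = +0.00595)

0.730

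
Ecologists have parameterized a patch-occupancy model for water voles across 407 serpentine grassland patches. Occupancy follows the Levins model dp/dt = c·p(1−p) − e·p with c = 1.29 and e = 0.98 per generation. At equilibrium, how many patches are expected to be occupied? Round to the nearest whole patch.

98

p* = 1 − e/c = 1 − 0.98/1.29 = 0.2403.
Expected occupied patches = N × p* = 407 × 0.2403 = 97.81 ≈ 98.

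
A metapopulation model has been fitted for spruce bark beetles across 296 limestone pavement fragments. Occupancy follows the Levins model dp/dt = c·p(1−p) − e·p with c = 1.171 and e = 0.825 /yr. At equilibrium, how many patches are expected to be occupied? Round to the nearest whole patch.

p* = 1 − e/c = 1 − 0.825/1.171 = 0.2955.
Expected occupied patches = N × p* = 296 × 0.2955 = 87.46 ≈ 87.

87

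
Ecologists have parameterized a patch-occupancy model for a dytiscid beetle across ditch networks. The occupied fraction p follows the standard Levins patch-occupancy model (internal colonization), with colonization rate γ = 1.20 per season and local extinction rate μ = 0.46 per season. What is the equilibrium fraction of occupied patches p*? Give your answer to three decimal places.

Setting dp/dt = 0 and dividing through by p* gives γ·(1−p*) = μ.
So p* = 1 − μ/γ = 1 − 0.46/1.20 = 1 − 0.3833 = 0.6167.

0.617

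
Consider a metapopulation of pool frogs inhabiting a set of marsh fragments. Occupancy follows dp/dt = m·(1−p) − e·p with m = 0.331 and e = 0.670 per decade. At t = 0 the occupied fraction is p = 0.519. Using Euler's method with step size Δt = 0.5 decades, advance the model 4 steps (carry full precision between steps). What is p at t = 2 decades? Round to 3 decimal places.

Update rule: p ← p + [m·(1−p) − e·p]·Δt with Δt = 0.5.
t = 0.5: p = 0.51900 + (-0.09426) = 0.42474
t = 1: p = 0.42474 + (-0.04708) = 0.37766
t = 1.5: p = 0.37766 + (-0.02352) = 0.35414
t = 2: p = 0.35414 + (-0.01175) = 0.34239

0.342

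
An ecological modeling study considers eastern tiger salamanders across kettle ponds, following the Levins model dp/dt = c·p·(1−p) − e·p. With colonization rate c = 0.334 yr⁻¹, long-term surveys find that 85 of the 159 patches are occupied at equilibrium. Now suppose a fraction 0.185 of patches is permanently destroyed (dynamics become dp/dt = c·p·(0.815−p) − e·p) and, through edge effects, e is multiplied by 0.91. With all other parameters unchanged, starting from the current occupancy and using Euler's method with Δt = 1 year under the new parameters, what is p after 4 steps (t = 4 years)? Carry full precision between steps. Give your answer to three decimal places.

0.460

Observed p* = 85/159 = 0.53459.
Balance c(1−p*) = e gives e = 0.334×(1 − 0.53459) = 0.15545.
Starting from p₀ = 0.53459; update p ← p + (dp/dt)·Δt with the new parameters.
t = 1: p = 0.53459 + (-0.02555) = 0.50904
t = 2: p = 0.50904 + (-0.01999) = 0.48905
t = 3: p = 0.48905 + (-0.01594) = 0.47311
t = 4: p = 0.47311 + (-0.01290) = 0.46021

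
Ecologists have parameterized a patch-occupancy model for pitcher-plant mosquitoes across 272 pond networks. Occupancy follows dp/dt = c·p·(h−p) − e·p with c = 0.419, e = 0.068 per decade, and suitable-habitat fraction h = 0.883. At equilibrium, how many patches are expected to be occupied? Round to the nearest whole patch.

196

p* = h − e/c = 0.883 − 0.1623 = 0.7207.
Expected occupied patches = N × p* = 272 × 0.7207 = 196.03 ≈ 196.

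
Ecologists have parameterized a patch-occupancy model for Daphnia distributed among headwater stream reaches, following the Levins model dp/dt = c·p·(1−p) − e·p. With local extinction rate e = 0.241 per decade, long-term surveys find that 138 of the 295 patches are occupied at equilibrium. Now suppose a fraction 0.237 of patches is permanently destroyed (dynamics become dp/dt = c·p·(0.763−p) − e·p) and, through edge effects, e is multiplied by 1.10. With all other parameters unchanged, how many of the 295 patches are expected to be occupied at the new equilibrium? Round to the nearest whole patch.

52

Observed p* = 138/295 = 0.46780.
Balance c(1−p*) = e gives c = e/(1 − 0.46780) = 0.241/0.53220 = 0.45284.
New p* = 0.763 − e/c = 0.763 − 0.26510/0.45284 = 0.17758.
Expected occupied = 295 × 0.17758 = 52.39 ≈ 52.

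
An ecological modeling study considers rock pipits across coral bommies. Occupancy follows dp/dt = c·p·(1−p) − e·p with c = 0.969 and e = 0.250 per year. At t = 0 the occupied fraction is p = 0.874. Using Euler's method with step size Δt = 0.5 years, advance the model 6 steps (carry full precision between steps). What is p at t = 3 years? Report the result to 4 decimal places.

0.7491

Update rule: p ← p + [c·p·(1−p) − e·p]·Δt with Δt = 0.5.
t = 0.5: p = 0.87400 + (-0.05589) = 0.81811
t = 1: p = 0.81811 + (-0.03017) = 0.78794
t = 1.5: p = 0.78794 + (-0.01754) = 0.77040
t = 2: p = 0.77040 + (-0.01060) = 0.75980
t = 2.5: p = 0.75980 + (-0.00655) = 0.75325
t = 3: p = 0.75325 + (-0.00410) = 0.74914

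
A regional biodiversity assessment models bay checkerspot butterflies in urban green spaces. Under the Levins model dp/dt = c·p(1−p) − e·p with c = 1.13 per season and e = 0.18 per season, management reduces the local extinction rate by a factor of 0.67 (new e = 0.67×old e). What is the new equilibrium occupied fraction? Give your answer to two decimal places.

Before: p* = 1 − 0.18/1.13 = 0.8407.
After the change, c = 1.13, e = 0.1206, so p* = 1 − 0.1206/1.13 = 0.8933.

0.89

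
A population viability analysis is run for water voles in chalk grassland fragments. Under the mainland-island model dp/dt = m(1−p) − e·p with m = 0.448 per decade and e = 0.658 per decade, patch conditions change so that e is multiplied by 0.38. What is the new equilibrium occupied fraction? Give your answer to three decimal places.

0.642

Before: p* = 0.448/(0.448+0.658) = 0.4051.
After: m = 0.448, e = 0.25004; p* = 0.448/0.6980 = 0.6418.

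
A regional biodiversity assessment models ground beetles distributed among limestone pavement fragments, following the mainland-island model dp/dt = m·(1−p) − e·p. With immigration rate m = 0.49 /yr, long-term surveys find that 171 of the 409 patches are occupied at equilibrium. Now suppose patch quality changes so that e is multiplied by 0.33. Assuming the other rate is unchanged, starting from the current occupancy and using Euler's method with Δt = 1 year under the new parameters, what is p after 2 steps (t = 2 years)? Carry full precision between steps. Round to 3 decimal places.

Observed p* = 171/409 = 0.41809.
Balance m(1−p*) = e·p* gives e = m(1−p*)/p* = 0.49×0.58191/0.41809 = 0.68199.
Starting from p₀ = 0.41809; update p ← p + (dp/dt)·Δt with the new parameters.
p: 0.41809 → 0.60913  (Δp = +0.19104)
p: 0.60913 → 0.66357  (Δp = +0.05444)

0.664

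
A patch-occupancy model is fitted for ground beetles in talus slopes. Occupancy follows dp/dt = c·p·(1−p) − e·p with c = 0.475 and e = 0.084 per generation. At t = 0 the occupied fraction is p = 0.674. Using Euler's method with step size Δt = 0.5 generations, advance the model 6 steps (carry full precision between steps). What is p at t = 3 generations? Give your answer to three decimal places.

0.775

Update rule: p ← p + [c·p·(1−p) − e·p]·Δt with Δt = 0.5.
t = 0.5: p = 0.67400 + (+0.02388) = 0.69788
t = 1: p = 0.69788 + (+0.02076) = 0.71864
t = 1.5: p = 0.71864 + (+0.01784) = 0.73648
t = 2: p = 0.73648 + (+0.01516) = 0.75164
t = 2.5: p = 0.75164 + (+0.01277) = 0.76441
t = 3: p = 0.76441 + (+0.01067) = 0.77507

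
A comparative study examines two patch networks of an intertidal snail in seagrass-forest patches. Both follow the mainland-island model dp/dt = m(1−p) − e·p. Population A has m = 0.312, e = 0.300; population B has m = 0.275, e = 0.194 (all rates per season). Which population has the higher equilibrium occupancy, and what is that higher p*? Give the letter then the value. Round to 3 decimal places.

A: p*_A = m/(m+e) = 0.312/0.6120 = 0.5098.
B: p*_B = 0.275/0.4690 = 0.5864.
B is higher at 0.5864.

B, 0.586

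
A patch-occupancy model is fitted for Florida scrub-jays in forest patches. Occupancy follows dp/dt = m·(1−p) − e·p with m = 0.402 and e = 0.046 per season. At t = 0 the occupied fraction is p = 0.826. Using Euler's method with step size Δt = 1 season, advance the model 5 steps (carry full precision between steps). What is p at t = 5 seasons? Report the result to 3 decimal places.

0.894

Update rule: p ← p + [m·(1−p) − e·p]·Δt with Δt = 1.
p: 0.82600 → 0.85795  (Δp = +0.03195)
p: 0.85795 → 0.87559  (Δp = +0.01764)
p: 0.87559 → 0.88533  (Δp = +0.00974)
p: 0.88533 → 0.89070  (Δp = +0.00537)
p: 0.89070 → 0.89367  (Δp = +0.00297)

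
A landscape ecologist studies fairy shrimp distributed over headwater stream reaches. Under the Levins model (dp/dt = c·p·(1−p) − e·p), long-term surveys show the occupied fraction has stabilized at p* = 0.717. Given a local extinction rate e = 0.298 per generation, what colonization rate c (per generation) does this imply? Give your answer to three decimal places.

1.053

At equilibrium c(1−p*) = e, so c = e/(1−p*).
c = 0.298/(1 − 0.717) = 0.298/0.2830 = 1.0530.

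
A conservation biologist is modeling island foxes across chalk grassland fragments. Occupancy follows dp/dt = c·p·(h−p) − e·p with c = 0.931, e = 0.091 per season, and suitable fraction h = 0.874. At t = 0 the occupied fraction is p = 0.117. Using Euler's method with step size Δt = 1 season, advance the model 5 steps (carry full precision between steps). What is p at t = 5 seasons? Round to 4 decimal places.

0.6746

Update rule: p ← p + [c·p·(h−p) − e·p]·Δt with Δt = 1.
t = 1: p = 0.11700 + (+0.07181) = 0.18881
t = 2: p = 0.18881 + (+0.10326) = 0.29207
t = 3: p = 0.29207 + (+0.13166) = 0.42373
t = 4: p = 0.42373 + (+0.13907) = 0.56280
t = 5: p = 0.56280 + (+0.11184) = 0.67464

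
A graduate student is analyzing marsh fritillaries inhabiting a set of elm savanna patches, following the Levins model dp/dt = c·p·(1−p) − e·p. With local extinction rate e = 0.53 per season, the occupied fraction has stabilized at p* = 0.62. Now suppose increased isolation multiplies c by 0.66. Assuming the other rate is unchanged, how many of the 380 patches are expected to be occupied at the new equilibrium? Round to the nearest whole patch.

Balance c(1−p*) = e gives c = e/(1 − 0.62000) = 0.53/0.38000 = 1.39474.
New p* = 1 − e/c = 1 − 0.53000/0.92053 = 0.42424.
Expected occupied = 380 × 0.42424 = 161.21 ≈ 161.

161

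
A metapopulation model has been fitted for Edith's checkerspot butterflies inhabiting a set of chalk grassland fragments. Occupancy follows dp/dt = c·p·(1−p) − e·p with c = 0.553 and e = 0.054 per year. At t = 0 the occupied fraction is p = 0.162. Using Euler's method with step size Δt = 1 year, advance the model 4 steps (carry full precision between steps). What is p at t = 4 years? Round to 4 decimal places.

0.5274

Update rule: p ← p + [c·p·(1−p) − e·p]·Δt with Δt = 1.
  1  |  dp/dt·Δt = +0.066325  |  p_1 = 0.228325
  2  |  dp/dt·Δt = +0.085105  |  p_2 = 0.313430
  3  |  dp/dt·Δt = +0.102076  |  p_3 = 0.415506
  4  |  dp/dt·Δt = +0.111865  |  p_4 = 0.527371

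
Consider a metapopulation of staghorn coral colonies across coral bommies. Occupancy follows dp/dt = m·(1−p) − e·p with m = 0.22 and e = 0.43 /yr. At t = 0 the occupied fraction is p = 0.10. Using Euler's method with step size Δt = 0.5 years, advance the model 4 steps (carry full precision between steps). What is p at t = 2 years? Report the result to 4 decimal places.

0.2890

Update rule: p ← p + [m·(1−p) − e·p]·Δt with Δt = 0.5.
step 1: Δp = +0.07750, p = 0.17750
step 2: Δp = +0.05231, p = 0.22981
step 3: Δp = +0.03531, p = 0.26512
step 4: Δp = +0.02383, p = 0.28896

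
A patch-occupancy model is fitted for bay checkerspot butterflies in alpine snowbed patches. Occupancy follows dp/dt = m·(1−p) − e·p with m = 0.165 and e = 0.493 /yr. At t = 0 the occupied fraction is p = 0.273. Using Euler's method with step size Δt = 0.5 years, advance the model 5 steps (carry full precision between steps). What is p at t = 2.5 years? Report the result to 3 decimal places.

0.254

Update rule: p ← p + [m·(1−p) − e·p]·Δt with Δt = 0.5.
step 1: Δp = -0.00732, p = 0.26568
step 2: Δp = -0.00491, p = 0.26077
step 3: Δp = -0.00329, p = 0.25748
step 4: Δp = -0.00221, p = 0.25527
step 5: Δp = -0.00148, p = 0.25379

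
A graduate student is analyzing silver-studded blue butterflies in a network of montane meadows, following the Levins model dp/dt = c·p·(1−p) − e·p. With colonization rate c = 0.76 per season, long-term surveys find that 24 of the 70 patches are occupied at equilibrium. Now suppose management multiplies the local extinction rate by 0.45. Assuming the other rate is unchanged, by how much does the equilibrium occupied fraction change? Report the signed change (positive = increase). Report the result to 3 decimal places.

Observed p* = 24/70 = 0.34286.
Balance c(1−p*) = e gives e = 0.76×(1 − 0.34286) = 0.49943.
New p* = 1 − e/c = 1 − 0.22474/0.76000 = 0.70429.
Δp* = 0.70429 − 0.34286 = +0.36143.

0.361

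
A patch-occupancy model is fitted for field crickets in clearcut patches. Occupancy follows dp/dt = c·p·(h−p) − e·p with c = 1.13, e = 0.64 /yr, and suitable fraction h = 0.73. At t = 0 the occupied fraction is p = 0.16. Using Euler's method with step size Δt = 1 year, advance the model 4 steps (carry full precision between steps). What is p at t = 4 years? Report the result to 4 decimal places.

Update rule: p ← p + [c·p·(h−p) − e·p]·Δt with Δt = 1.
t = 1: p = 0.16000 + (+0.00066) = 0.16066
t = 2: p = 0.16066 + (+0.00054) = 0.16120
t = 3: p = 0.16120 + (+0.00044) = 0.16164
t = 4: p = 0.16164 + (+0.00036) = 0.16200

0.1620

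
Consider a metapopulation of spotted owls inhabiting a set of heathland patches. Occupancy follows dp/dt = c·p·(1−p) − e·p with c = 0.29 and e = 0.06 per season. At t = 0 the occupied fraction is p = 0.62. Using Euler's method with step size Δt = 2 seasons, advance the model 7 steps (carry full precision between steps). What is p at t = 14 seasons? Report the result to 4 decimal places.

0.7895

Update rule: p ← p + [c·p·(1−p) − e·p]·Δt with Δt = 2.
step 1: Δp = +0.06225, p = 0.68225
step 2: Δp = +0.04387, p = 0.72611
step 3: Δp = +0.02821, p = 0.75433
step 4: Δp = +0.01697, p = 0.77129
step 5: Δp = +0.00976, p = 0.78105
step 6: Δp = +0.00546, p = 0.78651
step 7: Δp = +0.00301, p = 0.78952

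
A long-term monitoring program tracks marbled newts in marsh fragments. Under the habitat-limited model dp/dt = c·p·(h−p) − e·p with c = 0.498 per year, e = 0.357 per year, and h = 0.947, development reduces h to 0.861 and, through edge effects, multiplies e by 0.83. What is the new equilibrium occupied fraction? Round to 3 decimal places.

0.266

Before: p* = h − e/c = 0.947 − 0.357/0.498 = 0.947 − 0.7169 = 0.2301.
After: c = 0.498, e = 0.29631, h = 0.861; p* = 0.861 − 0.29631/0.498 = 0.2660.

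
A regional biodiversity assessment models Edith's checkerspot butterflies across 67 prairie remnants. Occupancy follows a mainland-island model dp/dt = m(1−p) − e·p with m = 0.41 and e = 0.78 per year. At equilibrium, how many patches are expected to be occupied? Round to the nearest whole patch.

p* = m/(m+e) = 0.41/1.1900 = 0.3445.
Expected occupied patches = N × p* = 67 × 0.3445 = 23.08 ≈ 23.

23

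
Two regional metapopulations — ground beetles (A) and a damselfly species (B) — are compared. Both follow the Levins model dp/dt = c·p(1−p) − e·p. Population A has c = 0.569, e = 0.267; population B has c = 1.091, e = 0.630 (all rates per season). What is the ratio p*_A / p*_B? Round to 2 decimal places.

A: p*_A = 1 − 0.267/0.569 = 0.5308.
B: p*_B = 1 − 0.630/1.091 = 0.4225.
p*_A / p*_B = 0.5308/0.4225 = 1.2561.

1.26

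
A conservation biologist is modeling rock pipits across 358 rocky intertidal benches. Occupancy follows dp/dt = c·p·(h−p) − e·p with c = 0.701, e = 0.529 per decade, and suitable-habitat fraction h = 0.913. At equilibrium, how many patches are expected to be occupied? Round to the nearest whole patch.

p* = h − e/c = 0.913 − 0.7546 = 0.1584.
Expected occupied patches = N × p* = 358 × 0.1584 = 56.69 ≈ 57.

57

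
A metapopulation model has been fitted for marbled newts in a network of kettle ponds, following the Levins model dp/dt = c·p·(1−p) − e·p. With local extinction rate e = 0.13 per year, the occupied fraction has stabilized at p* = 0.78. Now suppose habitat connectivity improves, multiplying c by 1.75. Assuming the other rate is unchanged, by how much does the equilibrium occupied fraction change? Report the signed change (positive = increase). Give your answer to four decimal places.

Balance c(1−p*) = e gives c = e/(1 − 0.78000) = 0.13/0.22000 = 0.59091.
New p* = 1 − e/c = 1 − 0.13000/1.03409 = 0.87429.
Δp* = 0.87429 − 0.78000 = +0.09429.

0.0943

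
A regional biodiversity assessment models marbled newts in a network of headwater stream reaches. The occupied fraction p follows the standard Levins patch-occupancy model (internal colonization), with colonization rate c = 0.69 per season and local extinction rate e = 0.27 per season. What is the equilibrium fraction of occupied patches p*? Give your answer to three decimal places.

0.609

At equilibrium, colonization balances extinction: c·p*·(1−p*) = e·p*.
So p* = 1 − e/c = 1 − 0.27/0.69 = 1 − 0.3913 = 0.6087.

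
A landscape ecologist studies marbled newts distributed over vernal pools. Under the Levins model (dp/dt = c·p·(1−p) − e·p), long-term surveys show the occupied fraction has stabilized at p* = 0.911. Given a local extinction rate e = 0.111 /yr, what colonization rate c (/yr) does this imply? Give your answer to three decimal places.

At equilibrium c(1−p*) = e, so c = e/(1−p*).
c = 0.111/(1 − 0.911) = 0.111/0.0890 = 1.2472.

1.247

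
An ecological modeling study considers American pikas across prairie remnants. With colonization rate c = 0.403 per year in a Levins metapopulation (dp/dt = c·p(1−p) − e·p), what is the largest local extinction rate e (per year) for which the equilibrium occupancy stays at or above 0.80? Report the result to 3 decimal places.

1 − e/c ≥ 0.80 ⇒ e ≤ c(1 − 0.80) = 0.403 × 0.2000.
e_max = 0.0806.

0.081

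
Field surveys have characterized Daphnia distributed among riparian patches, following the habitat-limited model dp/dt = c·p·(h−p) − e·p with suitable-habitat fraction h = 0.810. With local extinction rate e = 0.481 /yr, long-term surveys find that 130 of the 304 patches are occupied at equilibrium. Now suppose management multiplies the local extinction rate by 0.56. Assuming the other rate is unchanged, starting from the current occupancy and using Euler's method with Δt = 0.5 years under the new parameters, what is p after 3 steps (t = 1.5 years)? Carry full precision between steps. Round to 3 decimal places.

Observed p* = 130/304 = 0.42763.
Balance c(h−p*) = e gives c = e/(0.81 − 0.42763) = 0.481/0.38237 = 1.25795.
Starting from p₀ = 0.42763; update p ← p + (dp/dt)·Δt with the new parameters.
  1  |  dp/dt·Δt = +0.045252  |  p_1 = 0.472884
  2  |  dp/dt·Δt = +0.036581  |  p_2 = 0.509465
  3  |  dp/dt·Δt = +0.027689  |  p_3 = 0.537154

0.537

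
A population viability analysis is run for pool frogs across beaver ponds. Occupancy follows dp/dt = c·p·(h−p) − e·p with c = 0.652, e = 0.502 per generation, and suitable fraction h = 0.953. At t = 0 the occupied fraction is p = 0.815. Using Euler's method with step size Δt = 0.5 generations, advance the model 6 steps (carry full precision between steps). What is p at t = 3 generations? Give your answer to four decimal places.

Update rule: p ← p + [c·p·(h−p) − e·p]·Δt with Δt = 0.5.
p: 0.81500 → 0.64710  (Δp = -0.16790)
p: 0.64710 → 0.54921  (Δp = -0.09789)
p: 0.54921 → 0.48365  (Δp = -0.06556)
p: 0.48365 → 0.43626  (Δp = -0.04739)
p: 0.43626 → 0.40025  (Δp = -0.03601)
p: 0.40025 → 0.37191  (Δp = -0.02834)

0.3719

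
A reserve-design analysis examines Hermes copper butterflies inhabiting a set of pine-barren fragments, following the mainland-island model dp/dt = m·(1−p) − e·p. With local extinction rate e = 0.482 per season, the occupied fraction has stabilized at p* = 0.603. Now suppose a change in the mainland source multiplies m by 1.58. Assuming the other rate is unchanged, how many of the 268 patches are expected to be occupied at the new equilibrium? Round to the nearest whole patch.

189

Balance m(1−p*) = e·p* gives m = e·p*/(1−p*) = 0.482×0.60300/0.39700 = 0.73211.
New p* = m/(m+e) = 1.15673/(1.15673+0.48200) = 0.70587.
Expected occupied = 268 × 0.70587 = 189.17 ≈ 189.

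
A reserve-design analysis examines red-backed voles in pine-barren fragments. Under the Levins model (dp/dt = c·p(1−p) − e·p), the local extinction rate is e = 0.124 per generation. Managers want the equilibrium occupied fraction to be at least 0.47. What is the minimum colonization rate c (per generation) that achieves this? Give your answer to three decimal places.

p* = 1 − e/c ≥ 0.47 requires e/c ≤ 0.5300, i.e. c ≥ e/0.5300.
c_min = 0.124/0.5300 = 0.2340.

0.234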